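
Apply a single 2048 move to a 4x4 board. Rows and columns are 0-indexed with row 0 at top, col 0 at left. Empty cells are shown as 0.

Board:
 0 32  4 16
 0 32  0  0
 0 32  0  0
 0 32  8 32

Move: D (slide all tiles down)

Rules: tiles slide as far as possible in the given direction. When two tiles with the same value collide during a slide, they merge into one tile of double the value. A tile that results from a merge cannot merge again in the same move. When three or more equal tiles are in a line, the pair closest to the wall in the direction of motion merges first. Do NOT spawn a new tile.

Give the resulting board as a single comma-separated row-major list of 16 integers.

Answer: 0, 0, 0, 0, 0, 0, 0, 0, 0, 64, 4, 16, 0, 64, 8, 32

Derivation:
Slide down:
col 0: [0, 0, 0, 0] -> [0, 0, 0, 0]
col 1: [32, 32, 32, 32] -> [0, 0, 64, 64]
col 2: [4, 0, 0, 8] -> [0, 0, 4, 8]
col 3: [16, 0, 0, 32] -> [0, 0, 16, 32]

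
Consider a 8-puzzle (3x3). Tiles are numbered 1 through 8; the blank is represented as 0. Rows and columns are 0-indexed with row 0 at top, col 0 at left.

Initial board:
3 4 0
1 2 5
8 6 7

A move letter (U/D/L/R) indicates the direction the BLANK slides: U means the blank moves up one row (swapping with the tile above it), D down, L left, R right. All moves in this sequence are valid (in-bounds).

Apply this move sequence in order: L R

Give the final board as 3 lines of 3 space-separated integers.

Answer: 3 4 0
1 2 5
8 6 7

Derivation:
After move 1 (L):
3 0 4
1 2 5
8 6 7

After move 2 (R):
3 4 0
1 2 5
8 6 7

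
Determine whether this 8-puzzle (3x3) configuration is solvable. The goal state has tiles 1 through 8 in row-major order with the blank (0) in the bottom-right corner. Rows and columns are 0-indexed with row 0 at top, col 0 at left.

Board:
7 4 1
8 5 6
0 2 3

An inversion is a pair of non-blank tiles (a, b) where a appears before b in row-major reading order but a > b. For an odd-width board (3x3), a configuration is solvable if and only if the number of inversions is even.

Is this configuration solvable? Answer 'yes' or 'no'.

Inversions (pairs i<j in row-major order where tile[i] > tile[j] > 0): 17
17 is odd, so the puzzle is not solvable.

Answer: no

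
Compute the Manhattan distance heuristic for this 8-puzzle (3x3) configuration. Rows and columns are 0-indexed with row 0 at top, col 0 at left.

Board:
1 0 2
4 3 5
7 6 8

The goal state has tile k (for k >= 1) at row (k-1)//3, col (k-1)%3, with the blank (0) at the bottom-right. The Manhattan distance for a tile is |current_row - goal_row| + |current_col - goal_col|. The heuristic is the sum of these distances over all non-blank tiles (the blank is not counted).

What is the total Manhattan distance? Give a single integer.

Answer: 7

Derivation:
Tile 1: at (0,0), goal (0,0), distance |0-0|+|0-0| = 0
Tile 2: at (0,2), goal (0,1), distance |0-0|+|2-1| = 1
Tile 4: at (1,0), goal (1,0), distance |1-1|+|0-0| = 0
Tile 3: at (1,1), goal (0,2), distance |1-0|+|1-2| = 2
Tile 5: at (1,2), goal (1,1), distance |1-1|+|2-1| = 1
Tile 7: at (2,0), goal (2,0), distance |2-2|+|0-0| = 0
Tile 6: at (2,1), goal (1,2), distance |2-1|+|1-2| = 2
Tile 8: at (2,2), goal (2,1), distance |2-2|+|2-1| = 1
Sum: 0 + 1 + 0 + 2 + 1 + 0 + 2 + 1 = 7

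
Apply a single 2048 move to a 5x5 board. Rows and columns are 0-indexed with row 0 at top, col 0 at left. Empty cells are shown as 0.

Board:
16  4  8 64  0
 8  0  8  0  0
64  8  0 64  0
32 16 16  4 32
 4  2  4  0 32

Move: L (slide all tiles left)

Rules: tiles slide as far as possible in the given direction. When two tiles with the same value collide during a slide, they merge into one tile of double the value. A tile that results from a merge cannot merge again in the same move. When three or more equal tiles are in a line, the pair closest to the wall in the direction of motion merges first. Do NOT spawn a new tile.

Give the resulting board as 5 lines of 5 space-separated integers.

Answer: 16  4  8 64  0
16  0  0  0  0
64  8 64  0  0
32 32  4 32  0
 4  2  4 32  0

Derivation:
Slide left:
row 0: [16, 4, 8, 64, 0] -> [16, 4, 8, 64, 0]
row 1: [8, 0, 8, 0, 0] -> [16, 0, 0, 0, 0]
row 2: [64, 8, 0, 64, 0] -> [64, 8, 64, 0, 0]
row 3: [32, 16, 16, 4, 32] -> [32, 32, 4, 32, 0]
row 4: [4, 2, 4, 0, 32] -> [4, 2, 4, 32, 0]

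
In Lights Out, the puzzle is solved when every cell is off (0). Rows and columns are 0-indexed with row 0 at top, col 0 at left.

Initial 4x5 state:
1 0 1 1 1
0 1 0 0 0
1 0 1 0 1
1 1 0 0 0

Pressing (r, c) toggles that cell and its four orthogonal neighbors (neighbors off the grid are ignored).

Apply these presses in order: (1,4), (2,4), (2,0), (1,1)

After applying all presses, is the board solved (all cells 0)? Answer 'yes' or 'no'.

After press 1 at (1,4):
1 0 1 1 0
0 1 0 1 1
1 0 1 0 0
1 1 0 0 0

After press 2 at (2,4):
1 0 1 1 0
0 1 0 1 0
1 0 1 1 1
1 1 0 0 1

After press 3 at (2,0):
1 0 1 1 0
1 1 0 1 0
0 1 1 1 1
0 1 0 0 1

After press 4 at (1,1):
1 1 1 1 0
0 0 1 1 0
0 0 1 1 1
0 1 0 0 1

Lights still on: 11

Answer: no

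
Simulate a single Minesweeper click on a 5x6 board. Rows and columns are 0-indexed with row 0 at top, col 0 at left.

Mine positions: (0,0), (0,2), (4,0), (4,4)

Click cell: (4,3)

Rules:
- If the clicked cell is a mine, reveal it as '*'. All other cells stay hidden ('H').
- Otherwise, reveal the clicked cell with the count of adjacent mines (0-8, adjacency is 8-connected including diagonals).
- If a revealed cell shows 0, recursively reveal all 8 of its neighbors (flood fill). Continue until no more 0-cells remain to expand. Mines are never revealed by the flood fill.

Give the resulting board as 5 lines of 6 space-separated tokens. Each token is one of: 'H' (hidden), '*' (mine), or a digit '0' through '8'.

H H H H H H
H H H H H H
H H H H H H
H H H H H H
H H H 1 H H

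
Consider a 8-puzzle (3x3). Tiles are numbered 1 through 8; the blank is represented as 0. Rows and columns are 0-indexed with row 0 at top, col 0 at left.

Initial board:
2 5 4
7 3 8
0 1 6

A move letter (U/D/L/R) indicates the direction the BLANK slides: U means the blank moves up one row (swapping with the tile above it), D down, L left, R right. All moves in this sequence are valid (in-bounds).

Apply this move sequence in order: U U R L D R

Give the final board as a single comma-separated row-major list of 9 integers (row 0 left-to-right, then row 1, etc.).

Answer: 2, 5, 4, 3, 0, 8, 7, 1, 6

Derivation:
After move 1 (U):
2 5 4
0 3 8
7 1 6

After move 2 (U):
0 5 4
2 3 8
7 1 6

After move 3 (R):
5 0 4
2 3 8
7 1 6

After move 4 (L):
0 5 4
2 3 8
7 1 6

After move 5 (D):
2 5 4
0 3 8
7 1 6

After move 6 (R):
2 5 4
3 0 8
7 1 6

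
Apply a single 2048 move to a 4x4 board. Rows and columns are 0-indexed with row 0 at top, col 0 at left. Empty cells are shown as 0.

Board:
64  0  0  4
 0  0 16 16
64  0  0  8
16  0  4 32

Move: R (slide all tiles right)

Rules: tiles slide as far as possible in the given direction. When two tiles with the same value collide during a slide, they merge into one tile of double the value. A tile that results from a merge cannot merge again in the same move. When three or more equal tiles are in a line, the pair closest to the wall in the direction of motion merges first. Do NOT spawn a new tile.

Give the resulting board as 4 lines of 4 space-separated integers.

Answer:  0  0 64  4
 0  0  0 32
 0  0 64  8
 0 16  4 32

Derivation:
Slide right:
row 0: [64, 0, 0, 4] -> [0, 0, 64, 4]
row 1: [0, 0, 16, 16] -> [0, 0, 0, 32]
row 2: [64, 0, 0, 8] -> [0, 0, 64, 8]
row 3: [16, 0, 4, 32] -> [0, 16, 4, 32]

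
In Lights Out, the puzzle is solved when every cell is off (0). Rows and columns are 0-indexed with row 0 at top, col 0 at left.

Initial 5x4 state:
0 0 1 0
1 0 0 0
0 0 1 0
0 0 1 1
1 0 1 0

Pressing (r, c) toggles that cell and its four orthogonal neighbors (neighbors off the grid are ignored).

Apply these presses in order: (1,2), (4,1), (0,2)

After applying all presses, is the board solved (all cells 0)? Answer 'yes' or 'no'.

Answer: no

Derivation:
After press 1 at (1,2):
0 0 0 0
1 1 1 1
0 0 0 0
0 0 1 1
1 0 1 0

After press 2 at (4,1):
0 0 0 0
1 1 1 1
0 0 0 0
0 1 1 1
0 1 0 0

After press 3 at (0,2):
0 1 1 1
1 1 0 1
0 0 0 0
0 1 1 1
0 1 0 0

Lights still on: 10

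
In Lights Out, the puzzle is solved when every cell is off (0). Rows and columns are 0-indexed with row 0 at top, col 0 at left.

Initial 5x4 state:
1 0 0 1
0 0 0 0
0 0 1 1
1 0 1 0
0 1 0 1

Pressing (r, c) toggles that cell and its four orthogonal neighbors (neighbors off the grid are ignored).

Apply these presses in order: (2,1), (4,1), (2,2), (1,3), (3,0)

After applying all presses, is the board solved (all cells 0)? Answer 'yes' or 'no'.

After press 1 at (2,1):
1 0 0 1
0 1 0 0
1 1 0 1
1 1 1 0
0 1 0 1

After press 2 at (4,1):
1 0 0 1
0 1 0 0
1 1 0 1
1 0 1 0
1 0 1 1

After press 3 at (2,2):
1 0 0 1
0 1 1 0
1 0 1 0
1 0 0 0
1 0 1 1

After press 4 at (1,3):
1 0 0 0
0 1 0 1
1 0 1 1
1 0 0 0
1 0 1 1

After press 5 at (3,0):
1 0 0 0
0 1 0 1
0 0 1 1
0 1 0 0
0 0 1 1

Lights still on: 8

Answer: no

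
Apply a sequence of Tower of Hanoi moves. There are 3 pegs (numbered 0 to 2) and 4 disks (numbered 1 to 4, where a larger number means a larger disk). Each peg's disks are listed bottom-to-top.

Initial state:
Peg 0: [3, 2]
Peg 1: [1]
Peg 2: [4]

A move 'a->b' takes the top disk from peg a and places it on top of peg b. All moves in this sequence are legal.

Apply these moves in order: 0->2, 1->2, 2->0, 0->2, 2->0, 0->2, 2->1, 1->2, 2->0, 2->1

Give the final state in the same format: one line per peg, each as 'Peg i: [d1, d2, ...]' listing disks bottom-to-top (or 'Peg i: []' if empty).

After move 1 (0->2):
Peg 0: [3]
Peg 1: [1]
Peg 2: [4, 2]

After move 2 (1->2):
Peg 0: [3]
Peg 1: []
Peg 2: [4, 2, 1]

After move 3 (2->0):
Peg 0: [3, 1]
Peg 1: []
Peg 2: [4, 2]

After move 4 (0->2):
Peg 0: [3]
Peg 1: []
Peg 2: [4, 2, 1]

After move 5 (2->0):
Peg 0: [3, 1]
Peg 1: []
Peg 2: [4, 2]

After move 6 (0->2):
Peg 0: [3]
Peg 1: []
Peg 2: [4, 2, 1]

After move 7 (2->1):
Peg 0: [3]
Peg 1: [1]
Peg 2: [4, 2]

After move 8 (1->2):
Peg 0: [3]
Peg 1: []
Peg 2: [4, 2, 1]

After move 9 (2->0):
Peg 0: [3, 1]
Peg 1: []
Peg 2: [4, 2]

After move 10 (2->1):
Peg 0: [3, 1]
Peg 1: [2]
Peg 2: [4]

Answer: Peg 0: [3, 1]
Peg 1: [2]
Peg 2: [4]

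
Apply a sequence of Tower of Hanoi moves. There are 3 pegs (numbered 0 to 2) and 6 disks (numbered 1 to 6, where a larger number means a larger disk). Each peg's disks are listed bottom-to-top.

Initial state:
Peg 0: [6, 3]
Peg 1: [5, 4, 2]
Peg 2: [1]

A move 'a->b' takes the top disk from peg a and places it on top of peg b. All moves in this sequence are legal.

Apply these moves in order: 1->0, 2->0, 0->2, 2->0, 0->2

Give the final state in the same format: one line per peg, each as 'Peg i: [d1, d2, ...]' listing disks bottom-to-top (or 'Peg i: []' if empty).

Answer: Peg 0: [6, 3, 2]
Peg 1: [5, 4]
Peg 2: [1]

Derivation:
After move 1 (1->0):
Peg 0: [6, 3, 2]
Peg 1: [5, 4]
Peg 2: [1]

After move 2 (2->0):
Peg 0: [6, 3, 2, 1]
Peg 1: [5, 4]
Peg 2: []

After move 3 (0->2):
Peg 0: [6, 3, 2]
Peg 1: [5, 4]
Peg 2: [1]

After move 4 (2->0):
Peg 0: [6, 3, 2, 1]
Peg 1: [5, 4]
Peg 2: []

After move 5 (0->2):
Peg 0: [6, 3, 2]
Peg 1: [5, 4]
Peg 2: [1]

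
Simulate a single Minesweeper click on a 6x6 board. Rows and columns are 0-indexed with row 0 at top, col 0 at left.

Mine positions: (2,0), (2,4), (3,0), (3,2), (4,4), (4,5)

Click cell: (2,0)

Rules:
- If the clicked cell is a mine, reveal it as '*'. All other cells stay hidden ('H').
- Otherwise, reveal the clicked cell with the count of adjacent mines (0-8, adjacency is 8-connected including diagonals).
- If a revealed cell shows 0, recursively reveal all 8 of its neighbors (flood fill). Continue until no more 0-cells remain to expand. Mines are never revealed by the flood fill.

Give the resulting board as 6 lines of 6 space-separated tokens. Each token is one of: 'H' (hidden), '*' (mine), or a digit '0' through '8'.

H H H H H H
H H H H H H
* H H H H H
H H H H H H
H H H H H H
H H H H H H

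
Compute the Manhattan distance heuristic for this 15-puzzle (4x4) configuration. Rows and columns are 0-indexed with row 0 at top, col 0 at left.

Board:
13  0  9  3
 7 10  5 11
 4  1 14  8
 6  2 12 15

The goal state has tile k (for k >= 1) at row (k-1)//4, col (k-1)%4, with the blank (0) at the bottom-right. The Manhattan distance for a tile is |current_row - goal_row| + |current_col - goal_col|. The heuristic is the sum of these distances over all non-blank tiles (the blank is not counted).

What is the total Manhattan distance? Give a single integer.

Tile 13: (0,0)->(3,0) = 3
Tile 9: (0,2)->(2,0) = 4
Tile 3: (0,3)->(0,2) = 1
Tile 7: (1,0)->(1,2) = 2
Tile 10: (1,1)->(2,1) = 1
Tile 5: (1,2)->(1,0) = 2
Tile 11: (1,3)->(2,2) = 2
Tile 4: (2,0)->(0,3) = 5
Tile 1: (2,1)->(0,0) = 3
Tile 14: (2,2)->(3,1) = 2
Tile 8: (2,3)->(1,3) = 1
Tile 6: (3,0)->(1,1) = 3
Tile 2: (3,1)->(0,1) = 3
Tile 12: (3,2)->(2,3) = 2
Tile 15: (3,3)->(3,2) = 1
Sum: 3 + 4 + 1 + 2 + 1 + 2 + 2 + 5 + 3 + 2 + 1 + 3 + 3 + 2 + 1 = 35

Answer: 35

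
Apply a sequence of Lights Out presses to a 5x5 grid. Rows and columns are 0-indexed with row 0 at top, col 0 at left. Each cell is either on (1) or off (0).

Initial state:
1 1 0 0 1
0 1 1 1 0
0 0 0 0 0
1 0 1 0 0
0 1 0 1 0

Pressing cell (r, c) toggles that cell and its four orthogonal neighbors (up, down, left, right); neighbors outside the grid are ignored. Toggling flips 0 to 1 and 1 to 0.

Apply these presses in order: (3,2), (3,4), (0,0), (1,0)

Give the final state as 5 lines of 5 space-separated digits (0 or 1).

After press 1 at (3,2):
1 1 0 0 1
0 1 1 1 0
0 0 1 0 0
1 1 0 1 0
0 1 1 1 0

After press 2 at (3,4):
1 1 0 0 1
0 1 1 1 0
0 0 1 0 1
1 1 0 0 1
0 1 1 1 1

After press 3 at (0,0):
0 0 0 0 1
1 1 1 1 0
0 0 1 0 1
1 1 0 0 1
0 1 1 1 1

After press 4 at (1,0):
1 0 0 0 1
0 0 1 1 0
1 0 1 0 1
1 1 0 0 1
0 1 1 1 1

Answer: 1 0 0 0 1
0 0 1 1 0
1 0 1 0 1
1 1 0 0 1
0 1 1 1 1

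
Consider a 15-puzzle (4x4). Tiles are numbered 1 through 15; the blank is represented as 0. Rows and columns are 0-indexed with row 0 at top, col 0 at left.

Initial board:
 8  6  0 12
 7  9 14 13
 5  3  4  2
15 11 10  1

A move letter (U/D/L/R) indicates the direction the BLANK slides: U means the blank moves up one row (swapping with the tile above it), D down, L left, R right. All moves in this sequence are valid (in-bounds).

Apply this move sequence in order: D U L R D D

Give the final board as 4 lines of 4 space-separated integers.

After move 1 (D):
 8  6 14 12
 7  9  0 13
 5  3  4  2
15 11 10  1

After move 2 (U):
 8  6  0 12
 7  9 14 13
 5  3  4  2
15 11 10  1

After move 3 (L):
 8  0  6 12
 7  9 14 13
 5  3  4  2
15 11 10  1

After move 4 (R):
 8  6  0 12
 7  9 14 13
 5  3  4  2
15 11 10  1

After move 5 (D):
 8  6 14 12
 7  9  0 13
 5  3  4  2
15 11 10  1

After move 6 (D):
 8  6 14 12
 7  9  4 13
 5  3  0  2
15 11 10  1

Answer:  8  6 14 12
 7  9  4 13
 5  3  0  2
15 11 10  1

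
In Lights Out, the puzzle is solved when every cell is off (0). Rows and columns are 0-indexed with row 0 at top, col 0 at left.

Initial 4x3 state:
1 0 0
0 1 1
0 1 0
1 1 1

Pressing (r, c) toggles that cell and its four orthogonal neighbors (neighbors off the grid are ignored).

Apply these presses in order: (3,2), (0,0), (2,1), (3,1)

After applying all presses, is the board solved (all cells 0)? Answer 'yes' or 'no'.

Answer: no

Derivation:
After press 1 at (3,2):
1 0 0
0 1 1
0 1 1
1 0 0

After press 2 at (0,0):
0 1 0
1 1 1
0 1 1
1 0 0

After press 3 at (2,1):
0 1 0
1 0 1
1 0 0
1 1 0

After press 4 at (3,1):
0 1 0
1 0 1
1 1 0
0 0 1

Lights still on: 6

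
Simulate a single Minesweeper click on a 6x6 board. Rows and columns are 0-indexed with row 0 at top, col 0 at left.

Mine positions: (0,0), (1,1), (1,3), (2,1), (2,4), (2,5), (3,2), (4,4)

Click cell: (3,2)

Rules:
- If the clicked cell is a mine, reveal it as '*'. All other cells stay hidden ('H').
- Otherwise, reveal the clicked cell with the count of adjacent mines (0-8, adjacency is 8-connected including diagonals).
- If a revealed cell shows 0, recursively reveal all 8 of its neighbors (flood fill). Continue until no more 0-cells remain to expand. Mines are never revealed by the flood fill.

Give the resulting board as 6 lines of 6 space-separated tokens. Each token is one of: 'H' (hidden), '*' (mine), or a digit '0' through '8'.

H H H H H H
H H H H H H
H H H H H H
H H * H H H
H H H H H H
H H H H H H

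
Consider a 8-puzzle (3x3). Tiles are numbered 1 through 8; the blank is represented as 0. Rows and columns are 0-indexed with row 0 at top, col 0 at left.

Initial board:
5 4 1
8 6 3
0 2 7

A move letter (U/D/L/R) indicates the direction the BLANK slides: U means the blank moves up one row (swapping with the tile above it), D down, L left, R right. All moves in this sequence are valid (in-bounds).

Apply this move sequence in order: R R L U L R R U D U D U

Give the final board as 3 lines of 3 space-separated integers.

After move 1 (R):
5 4 1
8 6 3
2 0 7

After move 2 (R):
5 4 1
8 6 3
2 7 0

After move 3 (L):
5 4 1
8 6 3
2 0 7

After move 4 (U):
5 4 1
8 0 3
2 6 7

After move 5 (L):
5 4 1
0 8 3
2 6 7

After move 6 (R):
5 4 1
8 0 3
2 6 7

After move 7 (R):
5 4 1
8 3 0
2 6 7

After move 8 (U):
5 4 0
8 3 1
2 6 7

After move 9 (D):
5 4 1
8 3 0
2 6 7

After move 10 (U):
5 4 0
8 3 1
2 6 7

After move 11 (D):
5 4 1
8 3 0
2 6 7

After move 12 (U):
5 4 0
8 3 1
2 6 7

Answer: 5 4 0
8 3 1
2 6 7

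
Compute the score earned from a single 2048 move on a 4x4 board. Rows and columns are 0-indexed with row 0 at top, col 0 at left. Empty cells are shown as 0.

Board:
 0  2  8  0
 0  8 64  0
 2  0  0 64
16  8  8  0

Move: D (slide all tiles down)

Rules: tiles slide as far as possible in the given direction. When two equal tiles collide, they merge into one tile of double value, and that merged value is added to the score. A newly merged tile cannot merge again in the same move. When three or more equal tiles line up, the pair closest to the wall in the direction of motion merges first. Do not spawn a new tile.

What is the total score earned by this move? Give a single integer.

Slide down:
col 0: [0, 0, 2, 16] -> [0, 0, 2, 16]  score +0 (running 0)
col 1: [2, 8, 0, 8] -> [0, 0, 2, 16]  score +16 (running 16)
col 2: [8, 64, 0, 8] -> [0, 8, 64, 8]  score +0 (running 16)
col 3: [0, 0, 64, 0] -> [0, 0, 0, 64]  score +0 (running 16)
Board after move:
 0  0  0  0
 0  0  8  0
 2  2 64  0
16 16  8 64

Answer: 16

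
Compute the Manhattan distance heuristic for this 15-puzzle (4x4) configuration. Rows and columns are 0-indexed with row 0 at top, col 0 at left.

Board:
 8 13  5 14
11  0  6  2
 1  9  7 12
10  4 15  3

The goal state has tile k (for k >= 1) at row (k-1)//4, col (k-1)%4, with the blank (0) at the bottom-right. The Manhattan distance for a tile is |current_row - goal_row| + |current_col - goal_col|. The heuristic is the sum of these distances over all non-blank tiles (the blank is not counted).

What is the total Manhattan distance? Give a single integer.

Tile 8: (0,0)->(1,3) = 4
Tile 13: (0,1)->(3,0) = 4
Tile 5: (0,2)->(1,0) = 3
Tile 14: (0,3)->(3,1) = 5
Tile 11: (1,0)->(2,2) = 3
Tile 6: (1,2)->(1,1) = 1
Tile 2: (1,3)->(0,1) = 3
Tile 1: (2,0)->(0,0) = 2
Tile 9: (2,1)->(2,0) = 1
Tile 7: (2,2)->(1,2) = 1
Tile 12: (2,3)->(2,3) = 0
Tile 10: (3,0)->(2,1) = 2
Tile 4: (3,1)->(0,3) = 5
Tile 15: (3,2)->(3,2) = 0
Tile 3: (3,3)->(0,2) = 4
Sum: 4 + 4 + 3 + 5 + 3 + 1 + 3 + 2 + 1 + 1 + 0 + 2 + 5 + 0 + 4 = 38

Answer: 38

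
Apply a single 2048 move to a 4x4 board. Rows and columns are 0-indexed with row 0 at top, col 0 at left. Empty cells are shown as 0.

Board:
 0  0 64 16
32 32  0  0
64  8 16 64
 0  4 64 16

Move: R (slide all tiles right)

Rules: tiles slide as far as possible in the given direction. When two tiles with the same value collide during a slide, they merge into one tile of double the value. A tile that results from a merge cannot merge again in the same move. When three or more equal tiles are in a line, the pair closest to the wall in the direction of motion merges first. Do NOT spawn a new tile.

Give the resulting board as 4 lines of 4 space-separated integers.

Answer:  0  0 64 16
 0  0  0 64
64  8 16 64
 0  4 64 16

Derivation:
Slide right:
row 0: [0, 0, 64, 16] -> [0, 0, 64, 16]
row 1: [32, 32, 0, 0] -> [0, 0, 0, 64]
row 2: [64, 8, 16, 64] -> [64, 8, 16, 64]
row 3: [0, 4, 64, 16] -> [0, 4, 64, 16]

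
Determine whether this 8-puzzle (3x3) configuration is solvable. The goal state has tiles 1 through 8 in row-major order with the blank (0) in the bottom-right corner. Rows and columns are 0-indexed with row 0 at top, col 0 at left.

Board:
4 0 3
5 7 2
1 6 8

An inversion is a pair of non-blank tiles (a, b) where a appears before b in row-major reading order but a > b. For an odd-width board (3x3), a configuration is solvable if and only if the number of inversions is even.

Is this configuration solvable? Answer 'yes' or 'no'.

Inversions (pairs i<j in row-major order where tile[i] > tile[j] > 0): 11
11 is odd, so the puzzle is not solvable.

Answer: no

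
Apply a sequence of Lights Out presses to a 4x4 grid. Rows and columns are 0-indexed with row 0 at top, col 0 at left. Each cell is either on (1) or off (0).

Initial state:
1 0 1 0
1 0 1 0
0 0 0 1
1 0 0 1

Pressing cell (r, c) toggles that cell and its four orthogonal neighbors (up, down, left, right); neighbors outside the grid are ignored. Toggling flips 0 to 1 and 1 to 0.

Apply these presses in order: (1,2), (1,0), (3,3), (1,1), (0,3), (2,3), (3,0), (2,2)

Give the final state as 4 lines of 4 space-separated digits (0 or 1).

After press 1 at (1,2):
1 0 0 0
1 1 0 1
0 0 1 1
1 0 0 1

After press 2 at (1,0):
0 0 0 0
0 0 0 1
1 0 1 1
1 0 0 1

After press 3 at (3,3):
0 0 0 0
0 0 0 1
1 0 1 0
1 0 1 0

After press 4 at (1,1):
0 1 0 0
1 1 1 1
1 1 1 0
1 0 1 0

After press 5 at (0,3):
0 1 1 1
1 1 1 0
1 1 1 0
1 0 1 0

After press 6 at (2,3):
0 1 1 1
1 1 1 1
1 1 0 1
1 0 1 1

After press 7 at (3,0):
0 1 1 1
1 1 1 1
0 1 0 1
0 1 1 1

After press 8 at (2,2):
0 1 1 1
1 1 0 1
0 0 1 0
0 1 0 1

Answer: 0 1 1 1
1 1 0 1
0 0 1 0
0 1 0 1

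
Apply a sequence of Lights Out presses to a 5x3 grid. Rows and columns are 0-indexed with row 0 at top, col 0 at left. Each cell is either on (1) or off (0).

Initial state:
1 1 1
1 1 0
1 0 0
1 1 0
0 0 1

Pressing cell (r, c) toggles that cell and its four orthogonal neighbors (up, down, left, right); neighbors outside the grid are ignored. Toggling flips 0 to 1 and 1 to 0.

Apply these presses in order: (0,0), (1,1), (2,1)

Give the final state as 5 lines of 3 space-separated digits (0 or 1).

Answer: 0 1 1
1 1 1
0 0 1
1 0 0
0 0 1

Derivation:
After press 1 at (0,0):
0 0 1
0 1 0
1 0 0
1 1 0
0 0 1

After press 2 at (1,1):
0 1 1
1 0 1
1 1 0
1 1 0
0 0 1

After press 3 at (2,1):
0 1 1
1 1 1
0 0 1
1 0 0
0 0 1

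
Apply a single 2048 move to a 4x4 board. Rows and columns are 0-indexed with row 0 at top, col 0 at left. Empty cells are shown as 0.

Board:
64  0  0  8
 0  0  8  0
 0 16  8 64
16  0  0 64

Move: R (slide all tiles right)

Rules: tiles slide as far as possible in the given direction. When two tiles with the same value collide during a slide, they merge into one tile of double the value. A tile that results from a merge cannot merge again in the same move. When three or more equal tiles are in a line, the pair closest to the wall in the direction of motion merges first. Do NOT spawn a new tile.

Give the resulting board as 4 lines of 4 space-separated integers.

Answer:  0  0 64  8
 0  0  0  8
 0 16  8 64
 0  0 16 64

Derivation:
Slide right:
row 0: [64, 0, 0, 8] -> [0, 0, 64, 8]
row 1: [0, 0, 8, 0] -> [0, 0, 0, 8]
row 2: [0, 16, 8, 64] -> [0, 16, 8, 64]
row 3: [16, 0, 0, 64] -> [0, 0, 16, 64]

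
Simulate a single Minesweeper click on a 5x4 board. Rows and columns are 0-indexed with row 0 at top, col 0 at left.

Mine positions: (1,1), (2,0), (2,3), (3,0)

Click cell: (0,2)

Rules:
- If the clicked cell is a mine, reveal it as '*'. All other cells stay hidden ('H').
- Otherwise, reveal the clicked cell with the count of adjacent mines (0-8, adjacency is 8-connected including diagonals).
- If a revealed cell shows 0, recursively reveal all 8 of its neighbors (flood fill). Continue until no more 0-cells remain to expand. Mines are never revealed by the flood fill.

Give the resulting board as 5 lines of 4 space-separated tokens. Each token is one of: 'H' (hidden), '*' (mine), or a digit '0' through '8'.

H H 1 H
H H H H
H H H H
H H H H
H H H H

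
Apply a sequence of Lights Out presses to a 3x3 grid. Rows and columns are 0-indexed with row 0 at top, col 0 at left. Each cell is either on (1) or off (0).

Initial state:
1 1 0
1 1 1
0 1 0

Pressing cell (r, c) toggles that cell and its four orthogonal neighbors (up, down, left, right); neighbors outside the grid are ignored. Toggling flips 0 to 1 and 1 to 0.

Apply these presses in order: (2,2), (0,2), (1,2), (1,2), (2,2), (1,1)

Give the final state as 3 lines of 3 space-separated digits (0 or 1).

Answer: 1 1 1
0 0 1
0 0 0

Derivation:
After press 1 at (2,2):
1 1 0
1 1 0
0 0 1

After press 2 at (0,2):
1 0 1
1 1 1
0 0 1

After press 3 at (1,2):
1 0 0
1 0 0
0 0 0

After press 4 at (1,2):
1 0 1
1 1 1
0 0 1

After press 5 at (2,2):
1 0 1
1 1 0
0 1 0

After press 6 at (1,1):
1 1 1
0 0 1
0 0 0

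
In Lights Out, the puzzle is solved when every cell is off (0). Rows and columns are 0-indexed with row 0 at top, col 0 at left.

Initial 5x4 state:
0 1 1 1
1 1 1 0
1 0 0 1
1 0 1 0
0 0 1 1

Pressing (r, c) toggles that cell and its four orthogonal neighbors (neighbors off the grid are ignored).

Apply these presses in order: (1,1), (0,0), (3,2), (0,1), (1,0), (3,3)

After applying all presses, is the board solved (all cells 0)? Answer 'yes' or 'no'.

Answer: no

Derivation:
After press 1 at (1,1):
0 0 1 1
0 0 0 0
1 1 0 1
1 0 1 0
0 0 1 1

After press 2 at (0,0):
1 1 1 1
1 0 0 0
1 1 0 1
1 0 1 0
0 0 1 1

After press 3 at (3,2):
1 1 1 1
1 0 0 0
1 1 1 1
1 1 0 1
0 0 0 1

After press 4 at (0,1):
0 0 0 1
1 1 0 0
1 1 1 1
1 1 0 1
0 0 0 1

After press 5 at (1,0):
1 0 0 1
0 0 0 0
0 1 1 1
1 1 0 1
0 0 0 1

After press 6 at (3,3):
1 0 0 1
0 0 0 0
0 1 1 0
1 1 1 0
0 0 0 0

Lights still on: 7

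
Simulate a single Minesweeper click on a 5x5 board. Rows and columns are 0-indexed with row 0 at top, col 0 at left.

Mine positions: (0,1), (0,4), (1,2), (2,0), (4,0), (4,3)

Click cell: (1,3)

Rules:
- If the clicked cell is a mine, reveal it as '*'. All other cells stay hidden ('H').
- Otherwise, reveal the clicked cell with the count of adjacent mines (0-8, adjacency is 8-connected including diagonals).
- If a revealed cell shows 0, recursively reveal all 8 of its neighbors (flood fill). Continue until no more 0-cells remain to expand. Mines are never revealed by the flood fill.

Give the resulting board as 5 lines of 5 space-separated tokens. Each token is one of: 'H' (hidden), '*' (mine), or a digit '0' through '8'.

H H H H H
H H H 2 H
H H H H H
H H H H H
H H H H H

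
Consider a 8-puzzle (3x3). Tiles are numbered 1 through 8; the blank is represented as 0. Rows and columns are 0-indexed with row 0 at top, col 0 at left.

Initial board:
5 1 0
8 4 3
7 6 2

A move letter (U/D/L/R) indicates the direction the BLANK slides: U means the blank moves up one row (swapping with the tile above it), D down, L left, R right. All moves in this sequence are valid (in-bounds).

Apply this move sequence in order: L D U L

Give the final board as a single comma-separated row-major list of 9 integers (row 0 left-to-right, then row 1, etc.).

After move 1 (L):
5 0 1
8 4 3
7 6 2

After move 2 (D):
5 4 1
8 0 3
7 6 2

After move 3 (U):
5 0 1
8 4 3
7 6 2

After move 4 (L):
0 5 1
8 4 3
7 6 2

Answer: 0, 5, 1, 8, 4, 3, 7, 6, 2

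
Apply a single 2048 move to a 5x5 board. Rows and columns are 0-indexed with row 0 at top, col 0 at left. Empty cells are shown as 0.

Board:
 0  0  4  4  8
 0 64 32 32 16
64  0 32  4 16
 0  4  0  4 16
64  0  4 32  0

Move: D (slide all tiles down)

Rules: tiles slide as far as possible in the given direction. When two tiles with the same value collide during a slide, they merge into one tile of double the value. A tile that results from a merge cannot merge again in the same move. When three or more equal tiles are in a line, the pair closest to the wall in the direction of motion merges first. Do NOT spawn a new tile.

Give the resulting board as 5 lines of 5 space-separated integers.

Slide down:
col 0: [0, 0, 64, 0, 64] -> [0, 0, 0, 0, 128]
col 1: [0, 64, 0, 4, 0] -> [0, 0, 0, 64, 4]
col 2: [4, 32, 32, 0, 4] -> [0, 0, 4, 64, 4]
col 3: [4, 32, 4, 4, 32] -> [0, 4, 32, 8, 32]
col 4: [8, 16, 16, 16, 0] -> [0, 0, 8, 16, 32]

Answer:   0   0   0   0   0
  0   0   0   4   0
  0   0   4  32   8
  0  64  64   8  16
128   4   4  32  32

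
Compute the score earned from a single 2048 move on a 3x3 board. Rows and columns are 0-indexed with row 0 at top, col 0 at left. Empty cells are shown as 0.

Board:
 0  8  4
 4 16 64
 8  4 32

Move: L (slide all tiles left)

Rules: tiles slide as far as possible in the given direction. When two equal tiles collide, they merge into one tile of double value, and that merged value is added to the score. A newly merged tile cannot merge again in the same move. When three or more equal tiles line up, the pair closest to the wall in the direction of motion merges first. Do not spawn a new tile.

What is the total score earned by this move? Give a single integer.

Answer: 0

Derivation:
Slide left:
row 0: [0, 8, 4] -> [8, 4, 0]  score +0 (running 0)
row 1: [4, 16, 64] -> [4, 16, 64]  score +0 (running 0)
row 2: [8, 4, 32] -> [8, 4, 32]  score +0 (running 0)
Board after move:
 8  4  0
 4 16 64
 8  4 32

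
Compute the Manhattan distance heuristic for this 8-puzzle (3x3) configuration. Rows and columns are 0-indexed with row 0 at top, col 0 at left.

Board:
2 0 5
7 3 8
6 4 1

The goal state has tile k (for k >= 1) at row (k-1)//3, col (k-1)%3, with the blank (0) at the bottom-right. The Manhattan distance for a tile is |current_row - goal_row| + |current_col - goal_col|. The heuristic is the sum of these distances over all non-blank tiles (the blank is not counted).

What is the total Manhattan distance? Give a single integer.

Tile 2: at (0,0), goal (0,1), distance |0-0|+|0-1| = 1
Tile 5: at (0,2), goal (1,1), distance |0-1|+|2-1| = 2
Tile 7: at (1,0), goal (2,0), distance |1-2|+|0-0| = 1
Tile 3: at (1,1), goal (0,2), distance |1-0|+|1-2| = 2
Tile 8: at (1,2), goal (2,1), distance |1-2|+|2-1| = 2
Tile 6: at (2,0), goal (1,2), distance |2-1|+|0-2| = 3
Tile 4: at (2,1), goal (1,0), distance |2-1|+|1-0| = 2
Tile 1: at (2,2), goal (0,0), distance |2-0|+|2-0| = 4
Sum: 1 + 2 + 1 + 2 + 2 + 3 + 2 + 4 = 17

Answer: 17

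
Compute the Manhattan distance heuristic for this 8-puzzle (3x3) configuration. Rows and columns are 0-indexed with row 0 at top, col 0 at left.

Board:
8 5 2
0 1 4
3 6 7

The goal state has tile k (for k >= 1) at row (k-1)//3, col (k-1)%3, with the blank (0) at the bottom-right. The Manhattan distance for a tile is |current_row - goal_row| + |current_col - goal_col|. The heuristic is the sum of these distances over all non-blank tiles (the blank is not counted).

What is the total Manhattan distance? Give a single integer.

Tile 8: (0,0)->(2,1) = 3
Tile 5: (0,1)->(1,1) = 1
Tile 2: (0,2)->(0,1) = 1
Tile 1: (1,1)->(0,0) = 2
Tile 4: (1,2)->(1,0) = 2
Tile 3: (2,0)->(0,2) = 4
Tile 6: (2,1)->(1,2) = 2
Tile 7: (2,2)->(2,0) = 2
Sum: 3 + 1 + 1 + 2 + 2 + 4 + 2 + 2 = 17

Answer: 17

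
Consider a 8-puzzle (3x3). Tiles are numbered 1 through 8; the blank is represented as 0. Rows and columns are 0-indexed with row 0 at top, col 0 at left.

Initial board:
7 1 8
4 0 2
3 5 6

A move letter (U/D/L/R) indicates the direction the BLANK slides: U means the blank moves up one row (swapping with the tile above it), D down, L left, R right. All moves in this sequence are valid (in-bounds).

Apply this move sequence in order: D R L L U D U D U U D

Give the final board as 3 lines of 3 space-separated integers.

Answer: 7 1 8
0 5 2
4 3 6

Derivation:
After move 1 (D):
7 1 8
4 5 2
3 0 6

After move 2 (R):
7 1 8
4 5 2
3 6 0

After move 3 (L):
7 1 8
4 5 2
3 0 6

After move 4 (L):
7 1 8
4 5 2
0 3 6

After move 5 (U):
7 1 8
0 5 2
4 3 6

After move 6 (D):
7 1 8
4 5 2
0 3 6

After move 7 (U):
7 1 8
0 5 2
4 3 6

After move 8 (D):
7 1 8
4 5 2
0 3 6

After move 9 (U):
7 1 8
0 5 2
4 3 6

After move 10 (U):
0 1 8
7 5 2
4 3 6

After move 11 (D):
7 1 8
0 5 2
4 3 6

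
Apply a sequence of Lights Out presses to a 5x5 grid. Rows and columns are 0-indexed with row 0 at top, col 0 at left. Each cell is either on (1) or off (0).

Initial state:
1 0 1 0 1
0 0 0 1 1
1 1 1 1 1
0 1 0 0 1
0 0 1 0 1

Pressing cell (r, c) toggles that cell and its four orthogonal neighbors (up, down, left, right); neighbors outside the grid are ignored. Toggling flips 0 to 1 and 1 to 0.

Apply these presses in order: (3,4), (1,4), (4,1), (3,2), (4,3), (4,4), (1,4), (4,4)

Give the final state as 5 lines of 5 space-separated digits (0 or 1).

Answer: 1 0 1 0 1
0 0 0 1 1
1 1 0 1 0
0 1 1 1 0
1 1 0 1 1

Derivation:
After press 1 at (3,4):
1 0 1 0 1
0 0 0 1 1
1 1 1 1 0
0 1 0 1 0
0 0 1 0 0

After press 2 at (1,4):
1 0 1 0 0
0 0 0 0 0
1 1 1 1 1
0 1 0 1 0
0 0 1 0 0

After press 3 at (4,1):
1 0 1 0 0
0 0 0 0 0
1 1 1 1 1
0 0 0 1 0
1 1 0 0 0

After press 4 at (3,2):
1 0 1 0 0
0 0 0 0 0
1 1 0 1 1
0 1 1 0 0
1 1 1 0 0

After press 5 at (4,3):
1 0 1 0 0
0 0 0 0 0
1 1 0 1 1
0 1 1 1 0
1 1 0 1 1

After press 6 at (4,4):
1 0 1 0 0
0 0 0 0 0
1 1 0 1 1
0 1 1 1 1
1 1 0 0 0

After press 7 at (1,4):
1 0 1 0 1
0 0 0 1 1
1 1 0 1 0
0 1 1 1 1
1 1 0 0 0

After press 8 at (4,4):
1 0 1 0 1
0 0 0 1 1
1 1 0 1 0
0 1 1 1 0
1 1 0 1 1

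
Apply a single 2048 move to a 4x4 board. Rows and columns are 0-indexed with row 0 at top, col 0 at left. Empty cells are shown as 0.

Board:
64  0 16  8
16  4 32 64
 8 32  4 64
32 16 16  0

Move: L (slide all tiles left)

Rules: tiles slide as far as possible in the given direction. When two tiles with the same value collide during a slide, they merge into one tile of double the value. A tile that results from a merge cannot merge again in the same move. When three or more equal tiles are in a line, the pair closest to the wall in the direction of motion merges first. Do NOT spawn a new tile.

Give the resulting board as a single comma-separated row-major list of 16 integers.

Slide left:
row 0: [64, 0, 16, 8] -> [64, 16, 8, 0]
row 1: [16, 4, 32, 64] -> [16, 4, 32, 64]
row 2: [8, 32, 4, 64] -> [8, 32, 4, 64]
row 3: [32, 16, 16, 0] -> [32, 32, 0, 0]

Answer: 64, 16, 8, 0, 16, 4, 32, 64, 8, 32, 4, 64, 32, 32, 0, 0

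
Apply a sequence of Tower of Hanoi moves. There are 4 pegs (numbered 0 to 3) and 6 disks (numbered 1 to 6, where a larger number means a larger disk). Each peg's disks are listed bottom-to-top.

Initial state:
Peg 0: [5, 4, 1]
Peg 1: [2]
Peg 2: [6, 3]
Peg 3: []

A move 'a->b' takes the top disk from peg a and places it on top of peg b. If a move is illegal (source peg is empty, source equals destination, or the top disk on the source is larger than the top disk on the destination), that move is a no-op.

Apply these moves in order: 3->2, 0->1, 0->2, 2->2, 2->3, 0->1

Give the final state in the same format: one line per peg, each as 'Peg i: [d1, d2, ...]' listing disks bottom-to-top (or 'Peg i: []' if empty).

After move 1 (3->2):
Peg 0: [5, 4, 1]
Peg 1: [2]
Peg 2: [6, 3]
Peg 3: []

After move 2 (0->1):
Peg 0: [5, 4]
Peg 1: [2, 1]
Peg 2: [6, 3]
Peg 3: []

After move 3 (0->2):
Peg 0: [5, 4]
Peg 1: [2, 1]
Peg 2: [6, 3]
Peg 3: []

After move 4 (2->2):
Peg 0: [5, 4]
Peg 1: [2, 1]
Peg 2: [6, 3]
Peg 3: []

After move 5 (2->3):
Peg 0: [5, 4]
Peg 1: [2, 1]
Peg 2: [6]
Peg 3: [3]

After move 6 (0->1):
Peg 0: [5, 4]
Peg 1: [2, 1]
Peg 2: [6]
Peg 3: [3]

Answer: Peg 0: [5, 4]
Peg 1: [2, 1]
Peg 2: [6]
Peg 3: [3]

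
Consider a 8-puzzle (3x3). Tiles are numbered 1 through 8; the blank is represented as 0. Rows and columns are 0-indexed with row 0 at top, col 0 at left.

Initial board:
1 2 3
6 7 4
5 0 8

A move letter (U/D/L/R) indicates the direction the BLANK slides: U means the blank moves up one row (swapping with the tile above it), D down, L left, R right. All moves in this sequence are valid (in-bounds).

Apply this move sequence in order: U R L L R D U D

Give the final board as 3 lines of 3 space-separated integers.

Answer: 1 2 3
6 7 4
5 0 8

Derivation:
After move 1 (U):
1 2 3
6 0 4
5 7 8

After move 2 (R):
1 2 3
6 4 0
5 7 8

After move 3 (L):
1 2 3
6 0 4
5 7 8

After move 4 (L):
1 2 3
0 6 4
5 7 8

After move 5 (R):
1 2 3
6 0 4
5 7 8

After move 6 (D):
1 2 3
6 7 4
5 0 8

After move 7 (U):
1 2 3
6 0 4
5 7 8

After move 8 (D):
1 2 3
6 7 4
5 0 8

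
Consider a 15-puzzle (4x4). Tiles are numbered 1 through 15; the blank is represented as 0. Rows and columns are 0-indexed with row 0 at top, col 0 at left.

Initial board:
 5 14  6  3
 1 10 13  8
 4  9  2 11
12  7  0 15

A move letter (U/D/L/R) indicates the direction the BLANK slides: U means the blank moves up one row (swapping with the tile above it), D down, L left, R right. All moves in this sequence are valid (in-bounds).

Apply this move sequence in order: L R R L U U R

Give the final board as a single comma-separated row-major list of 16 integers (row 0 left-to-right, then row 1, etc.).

Answer: 5, 14, 6, 3, 1, 10, 8, 0, 4, 9, 13, 11, 12, 7, 2, 15

Derivation:
After move 1 (L):
 5 14  6  3
 1 10 13  8
 4  9  2 11
12  0  7 15

After move 2 (R):
 5 14  6  3
 1 10 13  8
 4  9  2 11
12  7  0 15

After move 3 (R):
 5 14  6  3
 1 10 13  8
 4  9  2 11
12  7 15  0

After move 4 (L):
 5 14  6  3
 1 10 13  8
 4  9  2 11
12  7  0 15

After move 5 (U):
 5 14  6  3
 1 10 13  8
 4  9  0 11
12  7  2 15

After move 6 (U):
 5 14  6  3
 1 10  0  8
 4  9 13 11
12  7  2 15

After move 7 (R):
 5 14  6  3
 1 10  8  0
 4  9 13 11
12  7  2 15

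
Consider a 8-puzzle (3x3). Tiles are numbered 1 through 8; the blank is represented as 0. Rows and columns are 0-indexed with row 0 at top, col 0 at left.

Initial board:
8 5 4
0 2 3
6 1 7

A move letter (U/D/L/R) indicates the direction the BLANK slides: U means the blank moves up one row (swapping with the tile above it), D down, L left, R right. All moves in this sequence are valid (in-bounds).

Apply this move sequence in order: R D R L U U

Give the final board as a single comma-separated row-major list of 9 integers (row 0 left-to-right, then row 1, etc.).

Answer: 8, 0, 4, 2, 5, 3, 6, 1, 7

Derivation:
After move 1 (R):
8 5 4
2 0 3
6 1 7

After move 2 (D):
8 5 4
2 1 3
6 0 7

After move 3 (R):
8 5 4
2 1 3
6 7 0

After move 4 (L):
8 5 4
2 1 3
6 0 7

After move 5 (U):
8 5 4
2 0 3
6 1 7

After move 6 (U):
8 0 4
2 5 3
6 1 7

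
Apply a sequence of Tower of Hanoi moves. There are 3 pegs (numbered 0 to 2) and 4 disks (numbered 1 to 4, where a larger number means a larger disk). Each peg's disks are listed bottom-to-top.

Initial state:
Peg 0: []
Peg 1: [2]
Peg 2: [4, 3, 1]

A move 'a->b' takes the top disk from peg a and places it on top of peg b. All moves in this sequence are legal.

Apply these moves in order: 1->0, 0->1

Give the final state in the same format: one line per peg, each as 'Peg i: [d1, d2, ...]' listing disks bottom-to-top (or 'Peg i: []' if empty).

Answer: Peg 0: []
Peg 1: [2]
Peg 2: [4, 3, 1]

Derivation:
After move 1 (1->0):
Peg 0: [2]
Peg 1: []
Peg 2: [4, 3, 1]

After move 2 (0->1):
Peg 0: []
Peg 1: [2]
Peg 2: [4, 3, 1]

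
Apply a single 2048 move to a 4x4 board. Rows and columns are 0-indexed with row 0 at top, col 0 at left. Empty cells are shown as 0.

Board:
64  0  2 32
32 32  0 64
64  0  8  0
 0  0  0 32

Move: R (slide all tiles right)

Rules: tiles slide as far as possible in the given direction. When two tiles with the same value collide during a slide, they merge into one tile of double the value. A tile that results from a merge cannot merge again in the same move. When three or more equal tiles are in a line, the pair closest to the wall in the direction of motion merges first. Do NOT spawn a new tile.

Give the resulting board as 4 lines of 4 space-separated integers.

Slide right:
row 0: [64, 0, 2, 32] -> [0, 64, 2, 32]
row 1: [32, 32, 0, 64] -> [0, 0, 64, 64]
row 2: [64, 0, 8, 0] -> [0, 0, 64, 8]
row 3: [0, 0, 0, 32] -> [0, 0, 0, 32]

Answer:  0 64  2 32
 0  0 64 64
 0  0 64  8
 0  0  0 32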